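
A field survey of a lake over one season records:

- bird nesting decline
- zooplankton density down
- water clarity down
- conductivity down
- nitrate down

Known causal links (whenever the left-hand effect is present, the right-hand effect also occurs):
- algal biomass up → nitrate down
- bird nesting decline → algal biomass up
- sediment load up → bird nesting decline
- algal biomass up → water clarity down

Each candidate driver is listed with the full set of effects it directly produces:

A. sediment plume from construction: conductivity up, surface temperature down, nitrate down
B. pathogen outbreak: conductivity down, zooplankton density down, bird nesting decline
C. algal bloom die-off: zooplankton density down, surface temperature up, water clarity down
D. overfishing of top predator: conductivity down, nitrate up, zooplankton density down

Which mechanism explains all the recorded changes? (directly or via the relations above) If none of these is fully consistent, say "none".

Checking each candidate against the observations:
(A) sediment plume from construction — bird nesting decline miss; zooplankton density down miss; water clarity down miss; conductivity down miss; nitrate down match
(B) pathogen outbreak — accounts for every observation (water clarity down through bird nesting decline → algal biomass up → water clarity down)
(C) algal bloom die-off — does not account for bird nesting decline, conductivity down, nitrate down
(D) overfishing of top predator — bird nesting decline miss; zooplankton density down match; water clarity down miss; conductivity down match; nitrate down miss
Only (B) is consistent with every observation.

B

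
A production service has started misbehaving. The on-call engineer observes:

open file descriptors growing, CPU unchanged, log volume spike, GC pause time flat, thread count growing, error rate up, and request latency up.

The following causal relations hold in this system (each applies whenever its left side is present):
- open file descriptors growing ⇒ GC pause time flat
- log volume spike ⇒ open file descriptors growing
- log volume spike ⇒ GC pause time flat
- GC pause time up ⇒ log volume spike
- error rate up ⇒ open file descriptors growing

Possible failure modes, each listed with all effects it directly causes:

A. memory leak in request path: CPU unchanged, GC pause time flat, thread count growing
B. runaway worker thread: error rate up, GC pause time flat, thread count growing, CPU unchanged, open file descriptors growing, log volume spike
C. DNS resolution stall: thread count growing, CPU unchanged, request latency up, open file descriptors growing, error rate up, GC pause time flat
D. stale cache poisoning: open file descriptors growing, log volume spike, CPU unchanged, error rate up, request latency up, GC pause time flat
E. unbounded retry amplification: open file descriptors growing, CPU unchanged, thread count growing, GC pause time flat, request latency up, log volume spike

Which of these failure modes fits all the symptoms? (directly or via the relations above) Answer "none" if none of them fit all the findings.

Checking each candidate against the observations:
(A) memory leak in request path — does not account for open file descriptors growing, log volume spike, error rate up, request latency up
(B) runaway worker thread — open file descriptors growing +; CPU unchanged +; log volume spike +; GC pause time flat +; thread count growing +; error rate up +; request latency up -
(C) DNS resolution stall — open file descriptors growing +; CPU unchanged +; log volume spike -; GC pause time flat +; thread count growing +; error rate up +; request latency up +
(D) stale cache poisoning — open file descriptors growing +; CPU unchanged +; log volume spike +; GC pause time flat +; thread count growing -; error rate up +; request latency up +
(E) unbounded retry amplification — open file descriptors growing +; CPU unchanged +; log volume spike +; GC pause time flat +; thread count growing +; error rate up -; request latency up +
None of the listed candidates fits everything.

none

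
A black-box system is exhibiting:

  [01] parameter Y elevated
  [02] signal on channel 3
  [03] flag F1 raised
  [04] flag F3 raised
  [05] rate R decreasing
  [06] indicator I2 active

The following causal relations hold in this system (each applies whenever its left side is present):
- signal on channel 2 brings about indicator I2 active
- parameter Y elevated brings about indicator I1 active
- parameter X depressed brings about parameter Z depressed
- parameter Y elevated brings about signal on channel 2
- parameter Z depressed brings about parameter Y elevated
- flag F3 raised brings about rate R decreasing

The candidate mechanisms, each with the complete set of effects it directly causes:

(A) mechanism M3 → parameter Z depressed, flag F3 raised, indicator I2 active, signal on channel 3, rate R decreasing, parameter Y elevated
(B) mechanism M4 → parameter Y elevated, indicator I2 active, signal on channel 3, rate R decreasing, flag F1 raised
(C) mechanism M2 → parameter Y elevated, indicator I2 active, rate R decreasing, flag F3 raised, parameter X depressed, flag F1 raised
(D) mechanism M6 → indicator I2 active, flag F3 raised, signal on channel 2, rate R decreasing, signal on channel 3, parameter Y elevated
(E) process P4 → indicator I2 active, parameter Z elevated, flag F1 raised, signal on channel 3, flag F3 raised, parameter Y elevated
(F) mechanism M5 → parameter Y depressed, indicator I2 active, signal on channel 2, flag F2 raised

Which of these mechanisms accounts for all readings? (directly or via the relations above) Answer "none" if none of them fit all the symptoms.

For each candidate, compare predicted effects to what was observed:
(A) mechanism M3 — does not account for flag F1 raised
(B) mechanism M4 — does not account for flag F3 raised
(C) mechanism M2 — parameter Y elevated match; signal on channel 3 miss; flag F1 raised match; flag F3 raised match; rate R decreasing match; indicator I2 active match
(D) mechanism M6 — does not account for flag F1 raised
(E) process P4 — parameter Y elevated match; signal on channel 3 match; flag F1 raised match; flag F3 raised match; rate R decreasing match (via flag F3 raised → rate R decreasing); indicator I2 active match
(F) mechanism M5 — fails on parameter Y elevated, signal on channel 3, flag F1 raised, flag F3 raised, rate R decreasing (predicts parameter Y depressed, not parameter Y elevated)
(E) alone accounts for all the evidence.

E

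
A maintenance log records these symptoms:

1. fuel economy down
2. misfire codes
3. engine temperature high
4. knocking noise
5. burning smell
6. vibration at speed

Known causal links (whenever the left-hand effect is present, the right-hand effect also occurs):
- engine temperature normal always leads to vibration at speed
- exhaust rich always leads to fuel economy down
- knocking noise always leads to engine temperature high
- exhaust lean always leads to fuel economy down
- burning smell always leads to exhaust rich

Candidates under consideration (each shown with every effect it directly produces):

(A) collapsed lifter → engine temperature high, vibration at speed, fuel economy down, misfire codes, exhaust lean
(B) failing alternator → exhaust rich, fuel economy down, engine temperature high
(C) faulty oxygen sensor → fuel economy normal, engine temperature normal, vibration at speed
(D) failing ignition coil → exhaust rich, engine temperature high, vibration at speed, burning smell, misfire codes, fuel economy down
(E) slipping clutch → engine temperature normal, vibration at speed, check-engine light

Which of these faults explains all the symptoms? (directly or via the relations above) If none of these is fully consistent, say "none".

none

Per-candidate check:
(A) collapsed lifter — fuel economy down yes; misfire codes yes; engine temperature high yes; knocking noise NO; burning smell NO; vibration at speed yes
(B) failing alternator — fuel economy down yes; misfire codes NO; engine temperature high yes; knocking noise NO; burning smell NO; vibration at speed NO
(C) faulty oxygen sensor — fuel economy down NO; misfire codes NO; engine temperature high NO; knocking noise NO; burning smell NO; vibration at speed yes
(D) failing ignition coil — does not account for knocking noise
(E) slipping clutch — fuel economy down NO; misfire codes NO; engine temperature high NO; knocking noise NO; burning smell NO; vibration at speed yes
Every candidate fails on at least one observation.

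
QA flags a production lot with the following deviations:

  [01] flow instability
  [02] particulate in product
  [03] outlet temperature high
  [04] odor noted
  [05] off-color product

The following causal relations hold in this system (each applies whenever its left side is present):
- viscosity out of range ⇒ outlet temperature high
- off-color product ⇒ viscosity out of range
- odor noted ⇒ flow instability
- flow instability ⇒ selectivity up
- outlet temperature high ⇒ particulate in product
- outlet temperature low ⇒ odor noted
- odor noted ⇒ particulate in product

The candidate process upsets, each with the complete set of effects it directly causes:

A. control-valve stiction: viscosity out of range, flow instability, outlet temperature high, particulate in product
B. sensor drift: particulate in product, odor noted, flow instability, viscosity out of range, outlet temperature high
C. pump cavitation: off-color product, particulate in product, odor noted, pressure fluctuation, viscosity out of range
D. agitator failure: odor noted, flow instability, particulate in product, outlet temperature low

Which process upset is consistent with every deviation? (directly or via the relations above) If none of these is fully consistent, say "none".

C

Per-candidate check:
(A) control-valve stiction — flow instability +; particulate in product +; outlet temperature high +; odor noted -; off-color product -
(B) sensor drift — flow instability +; particulate in product +; outlet temperature high +; odor noted +; off-color product -
(C) pump cavitation — accounts for every observation (flow instability via odor noted → flow instability)
(D) agitator failure — flow instability +; particulate in product +; outlet temperature high -; odor noted +; off-color product -
(C) is the only candidate with no mismatches.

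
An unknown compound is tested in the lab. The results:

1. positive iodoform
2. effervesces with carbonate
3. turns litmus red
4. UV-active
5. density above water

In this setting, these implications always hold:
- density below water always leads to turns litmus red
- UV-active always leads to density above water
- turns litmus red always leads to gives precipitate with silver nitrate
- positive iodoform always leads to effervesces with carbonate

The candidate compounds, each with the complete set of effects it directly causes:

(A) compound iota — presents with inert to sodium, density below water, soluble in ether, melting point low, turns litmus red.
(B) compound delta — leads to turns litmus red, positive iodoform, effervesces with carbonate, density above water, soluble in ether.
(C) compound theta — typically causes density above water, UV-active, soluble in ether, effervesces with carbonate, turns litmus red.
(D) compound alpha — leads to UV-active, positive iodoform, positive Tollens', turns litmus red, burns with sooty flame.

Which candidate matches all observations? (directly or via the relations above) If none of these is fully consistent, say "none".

D

Checking each candidate against the observations:
(A) compound iota — fails on positive iodoform, effervesces with carbonate, UV-active, density above water (predicts density below water, not density above water)
(B) compound delta — positive iodoform +; effervesces with carbonate +; turns litmus red +; UV-active -; density above water +
(C) compound theta — does not account for positive iodoform
(D) compound alpha — accounts for every observation (effervesces with carbonate through positive iodoform → effervesces with carbonate)
(D) alone accounts for all the evidence.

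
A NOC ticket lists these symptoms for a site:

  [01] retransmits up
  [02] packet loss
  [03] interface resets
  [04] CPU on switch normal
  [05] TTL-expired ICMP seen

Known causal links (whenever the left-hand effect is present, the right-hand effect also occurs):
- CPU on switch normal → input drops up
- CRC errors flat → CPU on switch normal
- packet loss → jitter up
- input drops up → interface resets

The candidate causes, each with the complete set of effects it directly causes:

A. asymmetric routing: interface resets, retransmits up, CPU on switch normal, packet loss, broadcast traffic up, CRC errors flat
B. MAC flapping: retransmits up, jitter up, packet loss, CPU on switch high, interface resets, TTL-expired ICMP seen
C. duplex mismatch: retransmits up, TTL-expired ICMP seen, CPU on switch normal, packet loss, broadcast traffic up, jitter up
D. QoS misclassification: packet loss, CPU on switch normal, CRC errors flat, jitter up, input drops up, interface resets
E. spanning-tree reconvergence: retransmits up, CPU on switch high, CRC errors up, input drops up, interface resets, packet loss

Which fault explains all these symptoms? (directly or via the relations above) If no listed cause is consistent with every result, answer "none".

C

Checking each candidate against the observations:
(A) asymmetric routing — retransmits up yes; packet loss yes; interface resets yes; CPU on switch normal yes; TTL-expired ICMP seen NO
(B) MAC flapping — fails on CPU on switch normal (predicts CPU on switch high, not CPU on switch normal)
(C) duplex mismatch — retransmits up yes; packet loss yes; interface resets yes (by CPU on switch normal → input drops up → interface resets); CPU on switch normal yes; TTL-expired ICMP seen yes
(D) QoS misclassification — retransmits up NO; packet loss yes; interface resets yes; CPU on switch normal yes; TTL-expired ICMP seen NO
(E) spanning-tree reconvergence — fails on CPU on switch normal, TTL-expired ICMP seen (predicts CPU on switch high, not CPU on switch normal)
(C) is the only candidate with no mismatches.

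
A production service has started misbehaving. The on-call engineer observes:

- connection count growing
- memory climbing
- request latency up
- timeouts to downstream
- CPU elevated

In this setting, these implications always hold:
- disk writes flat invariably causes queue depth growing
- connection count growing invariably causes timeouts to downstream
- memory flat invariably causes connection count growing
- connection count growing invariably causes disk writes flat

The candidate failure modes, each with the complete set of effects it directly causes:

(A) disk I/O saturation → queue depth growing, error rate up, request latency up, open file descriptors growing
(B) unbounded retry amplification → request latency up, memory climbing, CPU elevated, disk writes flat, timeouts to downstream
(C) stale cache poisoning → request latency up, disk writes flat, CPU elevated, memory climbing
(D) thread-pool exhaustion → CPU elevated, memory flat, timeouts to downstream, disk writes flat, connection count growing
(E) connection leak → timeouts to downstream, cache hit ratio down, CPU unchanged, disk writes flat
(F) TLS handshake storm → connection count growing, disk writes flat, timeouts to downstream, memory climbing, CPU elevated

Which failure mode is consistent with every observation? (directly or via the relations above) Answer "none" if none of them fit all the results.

Testing each hypothesis:
(A) disk I/O saturation — connection count growing NO; memory climbing NO; request latency up yes; timeouts to downstream NO; CPU elevated NO
(B) unbounded retry amplification — does not account for connection count growing
(C) stale cache poisoning — does not account for connection count growing, timeouts to downstream
(D) thread-pool exhaustion — connection count growing yes; memory climbing NO; request latency up NO; timeouts to downstream yes; CPU elevated yes
(E) connection leak — connection count growing NO; memory climbing NO; request latency up NO; timeouts to downstream yes; CPU elevated NO
(F) TLS handshake storm — does not account for request latency up
No candidate is consistent with all observations.

none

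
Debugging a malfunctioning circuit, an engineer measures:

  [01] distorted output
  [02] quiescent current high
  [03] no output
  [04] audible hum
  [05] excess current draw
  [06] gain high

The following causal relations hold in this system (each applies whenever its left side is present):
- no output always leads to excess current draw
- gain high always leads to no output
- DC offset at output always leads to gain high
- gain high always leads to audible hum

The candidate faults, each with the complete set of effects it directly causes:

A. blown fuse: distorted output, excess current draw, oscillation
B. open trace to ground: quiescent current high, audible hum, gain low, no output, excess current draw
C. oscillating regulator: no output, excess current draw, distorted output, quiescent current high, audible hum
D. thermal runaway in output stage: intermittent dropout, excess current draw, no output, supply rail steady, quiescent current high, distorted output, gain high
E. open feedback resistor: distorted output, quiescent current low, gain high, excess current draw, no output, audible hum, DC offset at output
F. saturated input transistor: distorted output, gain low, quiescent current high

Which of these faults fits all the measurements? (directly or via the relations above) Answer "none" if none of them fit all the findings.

D

Testing each hypothesis:
(A) blown fuse — distorted output +; quiescent current high -; no output -; audible hum -; excess current draw +; gain high -
(B) open trace to ground — fails on distorted output, gain high (predicts gain low, not gain high)
(C) oscillating regulator — does not account for gain high
(D) thermal runaway in output stage — accounts for every observation (audible hum through gain high → audible hum)
(E) open feedback resistor — distorted output +; quiescent current high -; no output +; audible hum +; excess current draw +; gain high +
(F) saturated input transistor — distorted output +; quiescent current high +; no output -; audible hum -; excess current draw -; gain high -
Only (D) is consistent with every observation.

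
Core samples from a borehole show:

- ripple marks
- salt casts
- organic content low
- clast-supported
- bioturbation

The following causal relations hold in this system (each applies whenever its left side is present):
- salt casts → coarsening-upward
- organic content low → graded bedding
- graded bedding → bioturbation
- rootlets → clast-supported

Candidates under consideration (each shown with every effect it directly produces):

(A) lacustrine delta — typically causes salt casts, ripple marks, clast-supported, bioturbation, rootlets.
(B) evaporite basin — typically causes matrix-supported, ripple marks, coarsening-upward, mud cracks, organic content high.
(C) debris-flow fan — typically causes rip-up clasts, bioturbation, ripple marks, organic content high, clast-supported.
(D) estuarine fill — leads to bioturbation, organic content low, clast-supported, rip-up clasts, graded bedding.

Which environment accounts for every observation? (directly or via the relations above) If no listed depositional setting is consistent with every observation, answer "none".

none

Testing each hypothesis:
(A) lacustrine delta — ripple marks match; salt casts match; organic content low miss; clast-supported match; bioturbation match
(B) evaporite basin — fails on salt casts, organic content low, clast-supported, bioturbation (predicts organic content high, not organic content low; predicts matrix-supported, not clast-supported)
(C) debris-flow fan — fails on salt casts, organic content low (predicts organic content high, not organic content low)
(D) estuarine fill — does not account for ripple marks, salt casts
No candidate is consistent with all observations.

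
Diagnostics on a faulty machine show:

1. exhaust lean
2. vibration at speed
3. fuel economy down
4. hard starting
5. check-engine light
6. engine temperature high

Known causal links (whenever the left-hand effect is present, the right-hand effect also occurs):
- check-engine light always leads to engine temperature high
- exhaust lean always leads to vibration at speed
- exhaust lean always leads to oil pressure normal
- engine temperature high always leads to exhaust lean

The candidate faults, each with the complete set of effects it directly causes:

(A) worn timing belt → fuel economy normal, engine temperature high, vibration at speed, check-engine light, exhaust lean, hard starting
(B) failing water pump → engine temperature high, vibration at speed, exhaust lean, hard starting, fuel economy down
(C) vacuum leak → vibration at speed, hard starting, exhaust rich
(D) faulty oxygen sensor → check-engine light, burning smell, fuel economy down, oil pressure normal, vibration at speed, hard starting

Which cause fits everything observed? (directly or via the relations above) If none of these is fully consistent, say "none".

For each candidate, compare predicted effects to what was observed:
(A) worn timing belt — exhaust lean +; vibration at speed +; fuel economy down -; hard starting +; check-engine light +; engine temperature high +
(B) failing water pump — exhaust lean +; vibration at speed +; fuel economy down +; hard starting +; check-engine light -; engine temperature high +
(C) vacuum leak — exhaust lean -; vibration at speed +; fuel economy down -; hard starting +; check-engine light -; engine temperature high -
(D) faulty oxygen sensor — accounts for every observation (exhaust lean through check-engine light → engine temperature high → exhaust lean)
(D) alone accounts for all the evidence.

D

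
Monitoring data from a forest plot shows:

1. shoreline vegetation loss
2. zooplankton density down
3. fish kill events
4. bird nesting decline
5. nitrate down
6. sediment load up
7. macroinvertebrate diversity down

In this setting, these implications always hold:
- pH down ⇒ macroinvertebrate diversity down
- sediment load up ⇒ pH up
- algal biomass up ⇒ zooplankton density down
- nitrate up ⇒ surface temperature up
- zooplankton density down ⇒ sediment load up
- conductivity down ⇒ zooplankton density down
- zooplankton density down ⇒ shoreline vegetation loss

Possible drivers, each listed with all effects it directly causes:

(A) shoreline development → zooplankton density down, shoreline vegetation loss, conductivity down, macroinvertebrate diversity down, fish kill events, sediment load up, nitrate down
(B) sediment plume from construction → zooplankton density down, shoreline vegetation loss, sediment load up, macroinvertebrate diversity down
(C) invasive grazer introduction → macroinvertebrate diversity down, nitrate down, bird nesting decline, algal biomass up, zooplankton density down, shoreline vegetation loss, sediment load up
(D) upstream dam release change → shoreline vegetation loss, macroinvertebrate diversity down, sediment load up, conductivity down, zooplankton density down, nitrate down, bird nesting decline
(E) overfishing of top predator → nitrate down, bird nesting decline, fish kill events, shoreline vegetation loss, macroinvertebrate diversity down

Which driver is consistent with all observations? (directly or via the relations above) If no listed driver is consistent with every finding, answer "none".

none

Per-candidate check:
(A) shoreline development — does not account for bird nesting decline
(B) sediment plume from construction — does not account for fish kill events, bird nesting decline, nitrate down
(C) invasive grazer introduction — shoreline vegetation loss match; zooplankton density down match; fish kill events miss; bird nesting decline match; nitrate down match; sediment load up match; macroinvertebrate diversity down match
(D) upstream dam release change — shoreline vegetation loss match; zooplankton density down match; fish kill events miss; bird nesting decline match; nitrate down match; sediment load up match; macroinvertebrate diversity down match
(E) overfishing of top predator — shoreline vegetation loss match; zooplankton density down miss; fish kill events match; bird nesting decline match; nitrate down match; sediment load up miss; macroinvertebrate diversity down match
Every candidate fails on at least one observation.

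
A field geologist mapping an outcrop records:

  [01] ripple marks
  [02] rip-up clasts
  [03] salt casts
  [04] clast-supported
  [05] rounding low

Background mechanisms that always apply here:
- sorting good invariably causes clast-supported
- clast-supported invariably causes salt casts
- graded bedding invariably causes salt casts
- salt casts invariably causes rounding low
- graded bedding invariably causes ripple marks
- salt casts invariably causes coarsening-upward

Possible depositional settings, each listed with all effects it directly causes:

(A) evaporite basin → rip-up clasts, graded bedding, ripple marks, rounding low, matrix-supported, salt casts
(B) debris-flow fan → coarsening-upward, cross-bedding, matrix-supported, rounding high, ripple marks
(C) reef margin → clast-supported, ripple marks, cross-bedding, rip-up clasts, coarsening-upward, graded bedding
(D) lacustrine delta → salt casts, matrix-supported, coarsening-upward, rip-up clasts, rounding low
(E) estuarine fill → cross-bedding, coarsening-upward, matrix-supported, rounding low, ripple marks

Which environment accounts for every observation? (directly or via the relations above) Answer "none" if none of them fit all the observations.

C

Per-candidate check:
(A) evaporite basin — fails on clast-supported (predicts matrix-supported, not clast-supported)
(B) debris-flow fan — ripple marks ✓; rip-up clasts ✗; salt casts ✗; clast-supported ✗; rounding low ✗
(C) reef margin — accounts for every observation (salt casts via clast-supported → salt casts)
(D) lacustrine delta — ripple marks ✗; rip-up clasts ✓; salt casts ✓; clast-supported ✗; rounding low ✓
(E) estuarine fill — ripple marks ✓; rip-up clasts ✗; salt casts ✗; clast-supported ✗; rounding low ✓
Only (C) is consistent with every observation.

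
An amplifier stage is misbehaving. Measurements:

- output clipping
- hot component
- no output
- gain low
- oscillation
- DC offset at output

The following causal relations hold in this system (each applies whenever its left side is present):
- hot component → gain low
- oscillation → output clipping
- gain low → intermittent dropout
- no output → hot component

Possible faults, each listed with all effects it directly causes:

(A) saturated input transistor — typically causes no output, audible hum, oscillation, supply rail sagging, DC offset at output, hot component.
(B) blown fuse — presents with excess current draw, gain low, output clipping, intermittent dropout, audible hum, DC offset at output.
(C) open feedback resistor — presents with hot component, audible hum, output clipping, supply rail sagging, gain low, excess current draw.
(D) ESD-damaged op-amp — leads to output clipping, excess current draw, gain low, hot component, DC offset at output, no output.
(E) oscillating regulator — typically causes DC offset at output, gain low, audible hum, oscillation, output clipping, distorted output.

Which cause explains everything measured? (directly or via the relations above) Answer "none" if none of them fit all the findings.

Checking each candidate against the observations:
(A) saturated input transistor — output clipping ✓ (by oscillation → output clipping); hot component ✓; no output ✓; gain low ✓ (by hot component → gain low); oscillation ✓; DC offset at output ✓
(B) blown fuse — does not account for hot component, no output, oscillation
(C) open feedback resistor — output clipping ✓; hot component ✓; no output ✗; gain low ✓; oscillation ✗; DC offset at output ✗
(D) ESD-damaged op-amp — output clipping ✓; hot component ✓; no output ✓; gain low ✓; oscillation ✗; DC offset at output ✓
(E) oscillating regulator — output clipping ✓; hot component ✗; no output ✗; gain low ✓; oscillation ✓; DC offset at output ✓
(A) alone accounts for all the evidence.

A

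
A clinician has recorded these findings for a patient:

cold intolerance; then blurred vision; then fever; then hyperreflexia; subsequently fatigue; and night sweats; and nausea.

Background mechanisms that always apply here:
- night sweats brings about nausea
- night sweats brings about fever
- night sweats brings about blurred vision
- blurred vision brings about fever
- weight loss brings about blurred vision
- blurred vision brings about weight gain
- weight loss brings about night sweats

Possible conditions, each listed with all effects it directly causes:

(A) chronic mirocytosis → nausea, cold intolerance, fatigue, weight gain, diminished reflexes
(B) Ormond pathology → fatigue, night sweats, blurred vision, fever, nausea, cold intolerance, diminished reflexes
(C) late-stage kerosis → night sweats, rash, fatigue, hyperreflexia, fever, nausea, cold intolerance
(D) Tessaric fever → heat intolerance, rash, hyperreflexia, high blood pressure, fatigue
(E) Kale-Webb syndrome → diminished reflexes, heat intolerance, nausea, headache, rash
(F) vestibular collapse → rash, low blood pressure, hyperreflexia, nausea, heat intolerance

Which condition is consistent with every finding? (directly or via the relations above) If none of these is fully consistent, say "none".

C

Checking each candidate against the observations:
(A) chronic mirocytosis — cold intolerance match; blurred vision miss; fever miss; hyperreflexia miss; fatigue match; night sweats miss; nausea match
(B) Ormond pathology — fails on hyperreflexia (predicts diminished reflexes, not hyperreflexia)
(C) late-stage kerosis — cold intolerance match; blurred vision match (through night sweats → blurred vision); fever match; hyperreflexia match; fatigue match; night sweats match; nausea match
(D) Tessaric fever — cold intolerance miss; blurred vision miss; fever miss; hyperreflexia match; fatigue match; night sweats miss; nausea miss
(E) Kale-Webb syndrome — fails on cold intolerance, blurred vision, fever, hyperreflexia, fatigue, night sweats (predicts heat intolerance, not cold intolerance; predicts diminished reflexes, not hyperreflexia)
(F) vestibular collapse — fails on cold intolerance, blurred vision, fever, fatigue, night sweats (predicts heat intolerance, not cold intolerance)
Only (C) is consistent with every observation.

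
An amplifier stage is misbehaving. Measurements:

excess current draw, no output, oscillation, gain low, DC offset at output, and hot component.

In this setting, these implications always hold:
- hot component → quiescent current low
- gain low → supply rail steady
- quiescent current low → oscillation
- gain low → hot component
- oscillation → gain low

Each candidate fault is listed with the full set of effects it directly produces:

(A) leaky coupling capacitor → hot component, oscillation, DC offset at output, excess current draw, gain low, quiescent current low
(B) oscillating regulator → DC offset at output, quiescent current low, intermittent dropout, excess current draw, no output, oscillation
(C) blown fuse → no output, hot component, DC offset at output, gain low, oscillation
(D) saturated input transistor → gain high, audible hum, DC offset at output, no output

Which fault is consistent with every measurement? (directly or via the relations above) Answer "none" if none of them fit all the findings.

For each candidate, compare predicted effects to what was observed:
(A) leaky coupling capacitor — does not account for no output
(B) oscillating regulator — accounts for every observation (gain low by oscillation → gain low)
(C) blown fuse — does not account for excess current draw
(D) saturated input transistor — excess current draw miss; no output match; oscillation miss; gain low miss; DC offset at output match; hot component miss
(B) alone accounts for all the evidence.

B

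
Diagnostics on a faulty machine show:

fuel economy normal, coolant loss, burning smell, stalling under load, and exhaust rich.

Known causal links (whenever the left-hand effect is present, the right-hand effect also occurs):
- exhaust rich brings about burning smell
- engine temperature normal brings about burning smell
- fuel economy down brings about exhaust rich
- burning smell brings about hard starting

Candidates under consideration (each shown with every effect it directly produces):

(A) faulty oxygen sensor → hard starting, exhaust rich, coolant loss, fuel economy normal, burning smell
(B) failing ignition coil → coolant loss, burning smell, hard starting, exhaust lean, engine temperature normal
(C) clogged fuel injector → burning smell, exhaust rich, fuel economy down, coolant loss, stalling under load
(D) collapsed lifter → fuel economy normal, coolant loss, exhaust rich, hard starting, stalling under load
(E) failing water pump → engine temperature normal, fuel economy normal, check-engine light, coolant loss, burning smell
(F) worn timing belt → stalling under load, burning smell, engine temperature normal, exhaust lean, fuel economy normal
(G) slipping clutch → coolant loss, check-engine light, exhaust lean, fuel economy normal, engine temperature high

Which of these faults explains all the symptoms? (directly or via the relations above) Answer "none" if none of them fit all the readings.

D

Checking each candidate against the observations:
(A) faulty oxygen sensor — fuel economy normal match; coolant loss match; burning smell match; stalling under load miss; exhaust rich match
(B) failing ignition coil — fails on fuel economy normal, stalling under load, exhaust rich (predicts exhaust lean, not exhaust rich)
(C) clogged fuel injector — fuel economy normal miss; coolant loss match; burning smell match; stalling under load match; exhaust rich match
(D) collapsed lifter — fuel economy normal match; coolant loss match; burning smell match (by exhaust rich → burning smell); stalling under load match; exhaust rich match
(E) failing water pump — fuel economy normal match; coolant loss match; burning smell match; stalling under load miss; exhaust rich miss
(F) worn timing belt — fails on coolant loss, exhaust rich (predicts exhaust lean, not exhaust rich)
(G) slipping clutch — fuel economy normal match; coolant loss match; burning smell miss; stalling under load miss; exhaust rich miss
(D) is the only candidate with no mismatches.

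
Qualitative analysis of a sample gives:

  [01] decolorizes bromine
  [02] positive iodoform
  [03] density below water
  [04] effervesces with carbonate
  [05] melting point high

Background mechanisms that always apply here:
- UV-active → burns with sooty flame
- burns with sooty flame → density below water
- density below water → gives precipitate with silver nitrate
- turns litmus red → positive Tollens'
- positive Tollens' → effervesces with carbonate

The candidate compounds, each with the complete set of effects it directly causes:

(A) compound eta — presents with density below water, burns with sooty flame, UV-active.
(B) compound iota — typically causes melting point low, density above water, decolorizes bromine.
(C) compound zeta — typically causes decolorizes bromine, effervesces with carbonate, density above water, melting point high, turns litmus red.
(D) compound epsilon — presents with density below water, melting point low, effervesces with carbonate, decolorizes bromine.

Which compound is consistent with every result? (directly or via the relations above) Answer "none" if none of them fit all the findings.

none

Checking each candidate against the observations:
(A) compound eta — does not account for decolorizes bromine, positive iodoform, effervesces with carbonate, melting point high
(B) compound iota — decolorizes bromine ✓; positive iodoform ✗; density below water ✗; effervesces with carbonate ✗; melting point high ✗
(C) compound zeta — decolorizes bromine ✓; positive iodoform ✗; density below water ✗; effervesces with carbonate ✓; melting point high ✓
(D) compound epsilon — fails on positive iodoform, melting point high (predicts melting point low, not melting point high)
No candidate is consistent with all observations.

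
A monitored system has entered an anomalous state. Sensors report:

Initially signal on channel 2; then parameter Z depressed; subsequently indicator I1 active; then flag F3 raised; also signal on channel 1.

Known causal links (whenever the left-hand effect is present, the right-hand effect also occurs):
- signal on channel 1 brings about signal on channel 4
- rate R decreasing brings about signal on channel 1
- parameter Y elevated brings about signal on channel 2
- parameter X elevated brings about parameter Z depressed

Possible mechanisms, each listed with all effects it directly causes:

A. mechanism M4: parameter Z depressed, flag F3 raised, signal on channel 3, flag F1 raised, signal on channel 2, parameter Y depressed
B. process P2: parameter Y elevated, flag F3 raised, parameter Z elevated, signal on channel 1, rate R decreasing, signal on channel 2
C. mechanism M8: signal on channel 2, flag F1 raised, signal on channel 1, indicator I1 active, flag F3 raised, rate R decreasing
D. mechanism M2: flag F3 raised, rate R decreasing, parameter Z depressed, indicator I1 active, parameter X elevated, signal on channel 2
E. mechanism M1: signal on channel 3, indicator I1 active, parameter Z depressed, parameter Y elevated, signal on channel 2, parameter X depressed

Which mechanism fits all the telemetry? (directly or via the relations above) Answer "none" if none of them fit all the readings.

For each candidate, compare predicted effects to what was observed:
(A) mechanism M4 — does not account for indicator I1 active, signal on channel 1
(B) process P2 — signal on channel 2 yes; parameter Z depressed NO; indicator I1 active NO; flag F3 raised yes; signal on channel 1 yes
(C) mechanism M8 — does not account for parameter Z depressed
(D) mechanism M2 — accounts for every observation (signal on channel 1 via rate R decreasing → signal on channel 1)
(E) mechanism M1 — signal on channel 2 yes; parameter Z depressed yes; indicator I1 active yes; flag F3 raised NO; signal on channel 1 NO
Only (D) is consistent with every observation.

D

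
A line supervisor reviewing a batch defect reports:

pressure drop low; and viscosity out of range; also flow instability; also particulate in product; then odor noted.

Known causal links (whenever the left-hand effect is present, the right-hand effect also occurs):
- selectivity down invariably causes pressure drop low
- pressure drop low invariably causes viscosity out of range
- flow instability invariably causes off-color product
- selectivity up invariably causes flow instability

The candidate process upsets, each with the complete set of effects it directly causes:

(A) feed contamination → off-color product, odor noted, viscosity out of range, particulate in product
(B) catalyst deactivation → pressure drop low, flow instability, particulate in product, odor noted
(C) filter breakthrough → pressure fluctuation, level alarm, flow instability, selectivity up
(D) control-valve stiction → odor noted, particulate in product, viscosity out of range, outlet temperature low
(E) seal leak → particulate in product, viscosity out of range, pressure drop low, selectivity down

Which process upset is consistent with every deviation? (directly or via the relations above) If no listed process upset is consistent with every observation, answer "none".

Per-candidate check:
(A) feed contamination — pressure drop low NO; viscosity out of range yes; flow instability NO; particulate in product yes; odor noted yes
(B) catalyst deactivation — pressure drop low yes; viscosity out of range yes (through pressure drop low → viscosity out of range); flow instability yes; particulate in product yes; odor noted yes
(C) filter breakthrough — pressure drop low NO; viscosity out of range NO; flow instability yes; particulate in product NO; odor noted NO
(D) control-valve stiction — pressure drop low NO; viscosity out of range yes; flow instability NO; particulate in product yes; odor noted yes
(E) seal leak — does not account for flow instability, odor noted
Only (B) is consistent with every observation.

B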